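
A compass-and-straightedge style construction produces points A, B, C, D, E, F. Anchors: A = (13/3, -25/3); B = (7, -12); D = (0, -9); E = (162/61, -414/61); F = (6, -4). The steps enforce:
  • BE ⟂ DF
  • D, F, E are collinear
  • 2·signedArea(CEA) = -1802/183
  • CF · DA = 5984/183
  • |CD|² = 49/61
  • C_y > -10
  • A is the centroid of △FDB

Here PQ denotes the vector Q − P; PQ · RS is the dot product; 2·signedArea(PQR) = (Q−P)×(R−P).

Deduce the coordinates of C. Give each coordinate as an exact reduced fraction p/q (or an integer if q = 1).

C = (-42/61, -584/61)

1. C_x = -42/61  [2·signedArea(CEA) = -1802/183 ∩ CF · DA = 5984/183]
2. C_y = -584/61  [2·signedArea(CEA) = -1802/183 ∩ CF · DA = 5984/183]
   → C = (-42/61, -584/61)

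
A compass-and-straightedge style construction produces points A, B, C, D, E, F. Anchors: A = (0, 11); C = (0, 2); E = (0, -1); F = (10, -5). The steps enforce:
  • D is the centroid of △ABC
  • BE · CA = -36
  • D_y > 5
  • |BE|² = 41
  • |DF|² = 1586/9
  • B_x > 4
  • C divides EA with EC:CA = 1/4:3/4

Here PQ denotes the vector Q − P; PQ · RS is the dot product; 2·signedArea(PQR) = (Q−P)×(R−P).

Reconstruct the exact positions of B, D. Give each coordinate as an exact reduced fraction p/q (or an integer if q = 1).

B = (5, 3)
D = (5/3, 16/3)

1. B_y = 3  [BE · CA = -36]
2. B_x = 5  [|BE|² = 41]
   → B = (5, 3)
3. D_x = 5/3  [D is the centroid of △ABC]
4. D_y = 16/3  [D is the centroid of △ABC]
   → D = (5/3, 16/3)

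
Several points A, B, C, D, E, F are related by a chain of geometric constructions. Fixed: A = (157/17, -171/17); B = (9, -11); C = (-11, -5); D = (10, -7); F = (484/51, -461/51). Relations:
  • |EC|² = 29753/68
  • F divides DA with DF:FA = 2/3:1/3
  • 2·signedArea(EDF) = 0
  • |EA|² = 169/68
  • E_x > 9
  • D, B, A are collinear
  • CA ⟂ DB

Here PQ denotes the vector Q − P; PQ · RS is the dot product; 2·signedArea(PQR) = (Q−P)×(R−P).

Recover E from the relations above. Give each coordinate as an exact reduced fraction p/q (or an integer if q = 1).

1. E_x = 327/34  [line 104/51·x + -26/51·y + -1222/51 = 0 ∩ |EA|² = 169/68]
2. E_y = -145/17  [line 104/51·x + -26/51·y + -1222/51 = 0 ∩ |EA|² = 169/68]
   → E = (327/34, -145/17)

E = (327/34, -145/17)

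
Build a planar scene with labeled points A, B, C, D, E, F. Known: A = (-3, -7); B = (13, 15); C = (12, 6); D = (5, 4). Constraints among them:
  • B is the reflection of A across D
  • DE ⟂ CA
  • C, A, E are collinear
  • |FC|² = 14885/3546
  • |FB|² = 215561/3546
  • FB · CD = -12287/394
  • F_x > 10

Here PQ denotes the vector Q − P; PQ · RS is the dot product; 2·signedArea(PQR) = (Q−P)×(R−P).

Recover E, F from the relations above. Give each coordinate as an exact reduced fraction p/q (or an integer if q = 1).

1. E_x = 2763/394  [C, A, E are collinear ∩ DE ⟂ CA]
2. E_y = 661/394  [C, A, E are collinear ∩ DE ⟂ CA]
   → E = (2763/394, 661/394)
3. F_x = 12613/1182  [line 7·x + 2·y + -35387/394 = 0 ∩ |FB|² = 215561/3546]
4. F_y = 8935/1182  [line 7·x + 2·y + -35387/394 = 0 ∩ |FB|² = 215561/3546]
   → F = (12613/1182, 8935/1182)

E = (2763/394, 661/394)
F = (12613/1182, 8935/1182)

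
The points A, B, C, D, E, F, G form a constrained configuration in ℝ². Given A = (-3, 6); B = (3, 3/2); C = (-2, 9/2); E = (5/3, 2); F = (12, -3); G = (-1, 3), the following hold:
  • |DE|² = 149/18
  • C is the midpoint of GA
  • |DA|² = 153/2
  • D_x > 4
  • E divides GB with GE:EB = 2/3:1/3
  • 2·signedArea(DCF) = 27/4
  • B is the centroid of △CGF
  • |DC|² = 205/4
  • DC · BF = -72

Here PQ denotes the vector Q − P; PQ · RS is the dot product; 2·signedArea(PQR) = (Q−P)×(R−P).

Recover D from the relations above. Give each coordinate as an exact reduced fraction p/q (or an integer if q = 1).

1. D_x = 9/2  [DC · BF = -72 ∩ 2·signedArea(DCF) = 27/4]
2. D_y = 3/2  [DC · BF = -72 ∩ 2·signedArea(DCF) = 27/4]
   → D = (9/2, 3/2)

D = (9/2, 3/2)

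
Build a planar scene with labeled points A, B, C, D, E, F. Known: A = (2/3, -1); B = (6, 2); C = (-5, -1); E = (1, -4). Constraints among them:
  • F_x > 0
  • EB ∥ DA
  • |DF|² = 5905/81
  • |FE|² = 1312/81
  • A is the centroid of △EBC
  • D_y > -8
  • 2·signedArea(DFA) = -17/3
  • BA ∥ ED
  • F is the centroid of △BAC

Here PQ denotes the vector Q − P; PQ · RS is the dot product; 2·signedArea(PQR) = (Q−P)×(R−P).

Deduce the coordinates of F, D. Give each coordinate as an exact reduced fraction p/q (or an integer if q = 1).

D = (-13/3, -7)
F = (5/9, 0)

1. F_x = 5/9  [F is the centroid of △BAC]
2. F_y = 0  [F is the centroid of △BAC]
   → F = (5/9, 0)
3. D_x = -13/3  [EB ∥ DA ∩ BA ∥ ED]
4. D_y = -7  [EB ∥ DA ∩ BA ∥ ED]
   → D = (-13/3, -7)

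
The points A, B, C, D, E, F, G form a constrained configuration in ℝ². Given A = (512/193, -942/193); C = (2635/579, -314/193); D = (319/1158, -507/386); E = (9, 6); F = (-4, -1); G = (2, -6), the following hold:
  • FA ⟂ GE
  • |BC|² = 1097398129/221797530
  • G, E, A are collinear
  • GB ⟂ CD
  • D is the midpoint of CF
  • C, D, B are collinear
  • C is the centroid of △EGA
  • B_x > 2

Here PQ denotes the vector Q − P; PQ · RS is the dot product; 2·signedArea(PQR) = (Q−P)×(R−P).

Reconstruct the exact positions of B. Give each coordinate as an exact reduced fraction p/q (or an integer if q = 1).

B = (57483791/24644170, -36086293/24644170)

1. B_x = 57483791/24644170  [C, D, B are collinear ∩ GB ⟂ CD]
2. B_y = -36086293/24644170  [C, D, B are collinear ∩ GB ⟂ CD]
   → B = (57483791/24644170, -36086293/24644170)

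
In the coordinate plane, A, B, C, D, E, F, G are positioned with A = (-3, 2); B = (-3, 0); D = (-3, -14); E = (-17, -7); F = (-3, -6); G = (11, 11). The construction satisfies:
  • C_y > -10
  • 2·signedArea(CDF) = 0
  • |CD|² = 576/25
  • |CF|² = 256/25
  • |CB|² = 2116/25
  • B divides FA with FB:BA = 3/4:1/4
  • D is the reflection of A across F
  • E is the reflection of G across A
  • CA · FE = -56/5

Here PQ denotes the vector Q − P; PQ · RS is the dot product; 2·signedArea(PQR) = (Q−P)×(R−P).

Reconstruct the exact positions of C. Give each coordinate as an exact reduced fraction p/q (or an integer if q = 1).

C = (-3, -46/5)

1. C_x = -3  [2·signedArea(CDF) = 0 ∩ CA · FE = -56/5]
2. C_y = -46/5  [2·signedArea(CDF) = 0 ∩ CA · FE = -56/5]
   → C = (-3, -46/5)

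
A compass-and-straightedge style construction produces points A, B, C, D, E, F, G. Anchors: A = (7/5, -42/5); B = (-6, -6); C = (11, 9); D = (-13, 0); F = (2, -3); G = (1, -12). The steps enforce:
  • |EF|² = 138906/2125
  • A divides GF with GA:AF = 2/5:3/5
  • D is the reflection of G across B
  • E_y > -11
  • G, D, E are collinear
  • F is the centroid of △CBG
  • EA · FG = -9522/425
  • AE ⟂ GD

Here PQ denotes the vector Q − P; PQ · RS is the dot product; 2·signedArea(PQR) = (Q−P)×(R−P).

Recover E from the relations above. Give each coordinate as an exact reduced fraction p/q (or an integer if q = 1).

E = (-233/425, -4536/425)

1. E_x = -233/425  [G, D, E are collinear ∩ AE ⟂ GD]
2. E_y = -4536/425  [G, D, E are collinear ∩ AE ⟂ GD]
   → E = (-233/425, -4536/425)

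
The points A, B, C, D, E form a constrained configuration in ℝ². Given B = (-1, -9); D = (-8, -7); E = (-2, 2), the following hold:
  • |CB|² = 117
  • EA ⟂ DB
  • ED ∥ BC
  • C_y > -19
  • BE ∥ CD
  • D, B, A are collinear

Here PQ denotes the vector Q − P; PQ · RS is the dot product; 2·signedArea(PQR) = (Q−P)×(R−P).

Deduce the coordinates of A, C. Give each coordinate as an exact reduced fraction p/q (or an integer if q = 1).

A = (-256/53, -419/53)
C = (-7, -18)

1. A_x = -256/53  [D, B, A are collinear ∩ EA ⟂ DB]
2. A_y = -419/53  [D, B, A are collinear ∩ EA ⟂ DB]
   → A = (-256/53, -419/53)
3. C_x = -7  [BE ∥ CD ∩ ED ∥ BC]
4. C_y = -18  [BE ∥ CD ∩ ED ∥ BC]
   → C = (-7, -18)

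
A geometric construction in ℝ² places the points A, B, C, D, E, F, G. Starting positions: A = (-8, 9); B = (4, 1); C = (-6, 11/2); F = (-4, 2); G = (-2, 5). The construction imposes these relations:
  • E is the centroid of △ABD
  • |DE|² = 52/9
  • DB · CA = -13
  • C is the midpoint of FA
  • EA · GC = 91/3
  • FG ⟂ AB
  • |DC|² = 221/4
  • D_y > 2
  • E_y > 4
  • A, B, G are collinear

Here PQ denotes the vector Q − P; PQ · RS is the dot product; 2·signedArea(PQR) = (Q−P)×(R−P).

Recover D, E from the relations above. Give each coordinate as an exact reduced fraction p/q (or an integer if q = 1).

D = (1, 3)
E = (-1, 13/3)

1. D_x = 1  [line 2·x + -7/2·y + 17/2 = 0 ∩ |DC|² = 221/4]
2. D_y = 3  [line 2·x + -7/2·y + 17/2 = 0 ∩ |DC|² = 221/4]
   → D = (1, 3)
3. E_x = -1  [E is the centroid of △ABD]
4. E_y = 13/3  [E is the centroid of △ABD]
   → E = (-1, 13/3)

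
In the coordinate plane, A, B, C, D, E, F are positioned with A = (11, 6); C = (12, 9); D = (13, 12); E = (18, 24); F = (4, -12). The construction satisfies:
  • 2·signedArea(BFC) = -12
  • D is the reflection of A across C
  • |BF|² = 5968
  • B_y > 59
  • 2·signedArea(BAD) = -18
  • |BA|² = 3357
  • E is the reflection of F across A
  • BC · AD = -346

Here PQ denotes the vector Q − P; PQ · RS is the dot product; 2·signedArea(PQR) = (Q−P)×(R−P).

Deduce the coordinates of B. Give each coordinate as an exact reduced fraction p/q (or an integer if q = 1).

B = (32, 60)

1. B_x = 32  [BC · AD = -346 ∩ 2·signedArea(BAD) = -18]
2. B_y = 60  [BC · AD = -346 ∩ 2·signedArea(BAD) = -18]
   → B = (32, 60)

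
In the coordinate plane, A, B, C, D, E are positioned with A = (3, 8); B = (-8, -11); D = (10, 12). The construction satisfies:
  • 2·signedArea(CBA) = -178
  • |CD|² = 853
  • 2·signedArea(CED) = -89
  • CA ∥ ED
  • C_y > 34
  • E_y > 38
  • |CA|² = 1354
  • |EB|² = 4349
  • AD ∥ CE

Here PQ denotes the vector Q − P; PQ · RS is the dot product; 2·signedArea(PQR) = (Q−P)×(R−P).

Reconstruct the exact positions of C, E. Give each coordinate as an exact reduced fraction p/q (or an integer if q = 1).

C = (28, 35)
E = (35, 39)

1. C_x = 28  [line -19·x + 11·y + 147 = 0 ∩ |CA|² = 1354]
2. C_y = 35  [line -19·x + 11·y + 147 = 0 ∩ |CA|² = 1354]
   → C = (28, 35)
3. E_x = 35  [CA ∥ ED ∩ AD ∥ CE]
4. E_y = 39  [CA ∥ ED ∩ AD ∥ CE]
   → E = (35, 39)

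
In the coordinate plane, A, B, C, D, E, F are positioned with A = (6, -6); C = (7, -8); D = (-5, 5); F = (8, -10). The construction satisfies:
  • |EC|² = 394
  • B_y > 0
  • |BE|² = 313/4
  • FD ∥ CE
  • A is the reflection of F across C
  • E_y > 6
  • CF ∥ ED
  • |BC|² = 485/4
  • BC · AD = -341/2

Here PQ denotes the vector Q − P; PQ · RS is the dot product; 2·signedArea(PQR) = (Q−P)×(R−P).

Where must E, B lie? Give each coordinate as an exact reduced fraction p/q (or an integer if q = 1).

1. E_x = -6  [CF ∥ ED ∩ FD ∥ CE]
2. E_y = 7  [CF ∥ ED ∩ FD ∥ CE]
   → E = (-6, 7)
3. B_x = 0  [line 11·x + -11·y + 11/2 = 0 ∩ |BC|² = 485/4]
4. B_y = 1/2  [line 11·x + -11·y + 11/2 = 0 ∩ |BC|² = 485/4]
   → B = (0, 1/2)

B = (0, 1/2)
E = (-6, 7)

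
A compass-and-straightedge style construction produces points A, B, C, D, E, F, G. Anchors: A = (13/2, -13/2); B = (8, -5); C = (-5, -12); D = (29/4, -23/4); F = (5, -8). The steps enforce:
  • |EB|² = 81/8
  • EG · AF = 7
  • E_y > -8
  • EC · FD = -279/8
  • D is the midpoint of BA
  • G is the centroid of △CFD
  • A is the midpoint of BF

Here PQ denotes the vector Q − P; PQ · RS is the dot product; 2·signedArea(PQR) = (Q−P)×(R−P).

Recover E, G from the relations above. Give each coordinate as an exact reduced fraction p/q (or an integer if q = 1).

1. E_x = 23/4  [line -9/4·x + -9/4·y + -27/8 = 0 ∩ |EB|² = 81/8]
2. E_y = -29/4  [line -9/4·x + -9/4·y + -27/8 = 0 ∩ |EB|² = 81/8]
   → E = (23/4, -29/4)
3. G_x = 29/12  [EG · AF = 7 ∩ G is the centroid of △CFD]
4. G_y = -103/12  [EG · AF = 7 ∩ G is the centroid of △CFD]
   → G = (29/12, -103/12)

E = (23/4, -29/4)
G = (29/12, -103/12)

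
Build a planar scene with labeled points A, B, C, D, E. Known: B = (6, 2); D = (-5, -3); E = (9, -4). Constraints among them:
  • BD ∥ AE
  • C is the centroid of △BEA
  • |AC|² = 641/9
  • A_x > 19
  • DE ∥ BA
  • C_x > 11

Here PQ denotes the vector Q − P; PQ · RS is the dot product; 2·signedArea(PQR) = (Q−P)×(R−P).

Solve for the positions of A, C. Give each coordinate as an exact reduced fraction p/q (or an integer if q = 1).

A = (20, 1)
C = (35/3, -1/3)

1. A_x = 20  [BD ∥ AE ∩ DE ∥ BA]
2. A_y = 1  [BD ∥ AE ∩ DE ∥ BA]
   → A = (20, 1)
3. C_x = 35/3  [C is the centroid of △BEA]
4. C_y = -1/3  [C is the centroid of △BEA]
   → C = (35/3, -1/3)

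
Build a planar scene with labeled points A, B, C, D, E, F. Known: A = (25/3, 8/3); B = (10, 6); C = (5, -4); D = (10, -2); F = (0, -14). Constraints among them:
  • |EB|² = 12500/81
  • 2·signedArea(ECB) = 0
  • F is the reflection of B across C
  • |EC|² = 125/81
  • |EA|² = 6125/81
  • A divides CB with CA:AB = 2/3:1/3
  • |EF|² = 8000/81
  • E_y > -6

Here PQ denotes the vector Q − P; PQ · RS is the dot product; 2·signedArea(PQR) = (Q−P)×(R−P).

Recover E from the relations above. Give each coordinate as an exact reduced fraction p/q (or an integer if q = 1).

1. E_x = 40/9  [line -10·x + 5·y + 70 = 0 ∩ |EF|² = 8000/81]
2. E_y = -46/9  [line -10·x + 5·y + 70 = 0 ∩ |EF|² = 8000/81]
   → E = (40/9, -46/9)

E = (40/9, -46/9)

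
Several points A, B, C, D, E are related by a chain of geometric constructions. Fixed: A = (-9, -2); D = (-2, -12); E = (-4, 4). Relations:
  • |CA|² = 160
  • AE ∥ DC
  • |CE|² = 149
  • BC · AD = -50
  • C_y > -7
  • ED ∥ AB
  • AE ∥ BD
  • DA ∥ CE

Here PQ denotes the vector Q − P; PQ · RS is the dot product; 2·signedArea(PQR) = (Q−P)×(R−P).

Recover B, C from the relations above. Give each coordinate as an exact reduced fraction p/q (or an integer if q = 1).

1. B_x = -7  [AE ∥ BD ∩ ED ∥ AB]
2. B_y = -18  [AE ∥ BD ∩ ED ∥ AB]
   → B = (-7, -18)
3. C_x = 3  [DA ∥ CE ∩ AE ∥ DC]
4. C_y = -6  [DA ∥ CE ∩ AE ∥ DC]
   → C = (3, -6)

B = (-7, -18)
C = (3, -6)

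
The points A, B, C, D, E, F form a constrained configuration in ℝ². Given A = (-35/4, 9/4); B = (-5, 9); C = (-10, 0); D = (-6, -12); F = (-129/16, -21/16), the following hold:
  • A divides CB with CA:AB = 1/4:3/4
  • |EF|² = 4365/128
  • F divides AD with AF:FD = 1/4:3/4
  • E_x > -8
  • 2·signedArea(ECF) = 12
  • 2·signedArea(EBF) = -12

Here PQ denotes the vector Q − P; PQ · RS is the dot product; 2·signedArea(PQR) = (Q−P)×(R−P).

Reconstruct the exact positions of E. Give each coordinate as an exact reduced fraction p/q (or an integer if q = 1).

E = (-15/2, 9/2)

1. E_x = -15/2  [2·signedArea(ECF) = 12 ∩ 2·signedArea(EBF) = -12]
2. E_y = 9/2  [2·signedArea(ECF) = 12 ∩ 2·signedArea(EBF) = -12]
   → E = (-15/2, 9/2)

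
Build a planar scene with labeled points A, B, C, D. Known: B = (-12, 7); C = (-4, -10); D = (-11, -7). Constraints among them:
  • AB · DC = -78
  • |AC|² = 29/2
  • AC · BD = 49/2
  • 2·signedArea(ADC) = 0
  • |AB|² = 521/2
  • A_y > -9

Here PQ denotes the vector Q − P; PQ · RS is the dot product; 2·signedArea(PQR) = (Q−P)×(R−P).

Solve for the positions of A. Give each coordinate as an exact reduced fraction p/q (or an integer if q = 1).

1. A_x = -15/2  [2·signedArea(ADC) = 0 ∩ AB · DC = -78]
2. A_y = -17/2  [2·signedArea(ADC) = 0 ∩ AB · DC = -78]
   → A = (-15/2, -17/2)

A = (-15/2, -17/2)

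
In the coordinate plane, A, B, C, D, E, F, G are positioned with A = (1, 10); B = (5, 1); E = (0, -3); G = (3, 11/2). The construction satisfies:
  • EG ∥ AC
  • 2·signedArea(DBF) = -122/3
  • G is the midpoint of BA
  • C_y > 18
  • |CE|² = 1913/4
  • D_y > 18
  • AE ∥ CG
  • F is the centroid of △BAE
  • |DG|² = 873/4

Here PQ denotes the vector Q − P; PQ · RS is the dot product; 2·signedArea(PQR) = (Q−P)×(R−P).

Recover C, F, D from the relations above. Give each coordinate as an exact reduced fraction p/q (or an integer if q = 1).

1. C_x = 4  [AE ∥ CG ∩ EG ∥ AC]
2. C_y = 37/2  [AE ∥ CG ∩ EG ∥ AC]
   → C = (4, 37/2)
3. F_x = 2  [F is the centroid of △BAE]
4. F_y = 8/3  [F is the centroid of △BAE]
   → F = (2, 8/3)
5. D_x = -3  [line -5/3·x + -3·y + 52 = 0 ∩ |DG|² = 873/4]
6. D_y = 19  [line -5/3·x + -3·y + 52 = 0 ∩ |DG|² = 873/4]
   → D = (-3, 19)

C = (4, 37/2)
D = (-3, 19)
F = (2, 8/3)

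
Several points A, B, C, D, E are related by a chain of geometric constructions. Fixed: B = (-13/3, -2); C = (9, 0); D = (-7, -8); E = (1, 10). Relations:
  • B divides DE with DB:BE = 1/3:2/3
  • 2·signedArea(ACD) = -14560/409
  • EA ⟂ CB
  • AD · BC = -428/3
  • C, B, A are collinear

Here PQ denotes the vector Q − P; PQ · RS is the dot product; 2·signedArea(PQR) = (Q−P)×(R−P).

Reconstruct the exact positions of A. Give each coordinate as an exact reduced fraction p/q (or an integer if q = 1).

A = (1081/409, -390/409)

1. A_x = 1081/409  [C, B, A are collinear ∩ EA ⟂ CB]
2. A_y = -390/409  [C, B, A are collinear ∩ EA ⟂ CB]
   → A = (1081/409, -390/409)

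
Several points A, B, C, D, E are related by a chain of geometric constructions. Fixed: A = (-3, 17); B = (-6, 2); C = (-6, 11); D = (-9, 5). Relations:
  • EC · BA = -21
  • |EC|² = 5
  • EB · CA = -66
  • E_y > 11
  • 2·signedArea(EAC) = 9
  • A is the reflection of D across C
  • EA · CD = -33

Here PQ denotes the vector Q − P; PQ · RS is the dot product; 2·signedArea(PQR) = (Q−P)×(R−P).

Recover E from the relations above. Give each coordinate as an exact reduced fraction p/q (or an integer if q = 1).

E = (-4, 12)

1. E_x = -4  [EA · CD = -33 ∩ 2·signedArea(EAC) = 9]
2. E_y = 12  [EA · CD = -33 ∩ 2·signedArea(EAC) = 9]
   → E = (-4, 12)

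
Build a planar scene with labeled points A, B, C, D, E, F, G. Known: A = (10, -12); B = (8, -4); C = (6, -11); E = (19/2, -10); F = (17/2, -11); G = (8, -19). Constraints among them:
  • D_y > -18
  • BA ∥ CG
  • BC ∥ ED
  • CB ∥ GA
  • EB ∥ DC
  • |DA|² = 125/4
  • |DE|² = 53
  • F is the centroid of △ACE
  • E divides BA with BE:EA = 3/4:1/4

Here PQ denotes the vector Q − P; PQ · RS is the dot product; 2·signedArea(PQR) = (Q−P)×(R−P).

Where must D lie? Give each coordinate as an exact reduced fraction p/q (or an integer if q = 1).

D = (15/2, -17)

1. D_x = 15/2  [EB ∥ DC ∩ BC ∥ ED]
2. D_y = -17  [EB ∥ DC ∩ BC ∥ ED]
   → D = (15/2, -17)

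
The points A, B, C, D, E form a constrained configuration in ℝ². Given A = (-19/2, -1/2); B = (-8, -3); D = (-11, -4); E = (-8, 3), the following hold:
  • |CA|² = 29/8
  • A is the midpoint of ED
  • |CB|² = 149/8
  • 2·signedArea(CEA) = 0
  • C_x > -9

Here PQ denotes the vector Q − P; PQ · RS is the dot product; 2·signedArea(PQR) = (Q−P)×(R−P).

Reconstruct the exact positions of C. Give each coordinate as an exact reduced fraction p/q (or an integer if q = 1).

1. C_x = -35/4  [line 7/2·x + -3/2·y + 65/2 = 0 ∩ |CB|² = 149/8]
2. C_y = 5/4  [line 7/2·x + -3/2·y + 65/2 = 0 ∩ |CB|² = 149/8]
   → C = (-35/4, 5/4)

C = (-35/4, 5/4)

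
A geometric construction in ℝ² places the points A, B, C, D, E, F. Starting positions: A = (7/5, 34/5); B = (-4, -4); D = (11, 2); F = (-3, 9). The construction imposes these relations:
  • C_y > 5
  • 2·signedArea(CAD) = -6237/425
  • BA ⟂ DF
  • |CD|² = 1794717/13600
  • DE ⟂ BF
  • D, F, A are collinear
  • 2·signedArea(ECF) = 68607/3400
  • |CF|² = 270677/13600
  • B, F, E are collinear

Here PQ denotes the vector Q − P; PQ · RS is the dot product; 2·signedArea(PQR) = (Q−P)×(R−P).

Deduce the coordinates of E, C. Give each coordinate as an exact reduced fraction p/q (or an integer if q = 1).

C = (127/680, 3997/680)
E = (-587/170, 529/170)

1. E_x = -587/170  [B, F, E are collinear ∩ DE ⟂ BF]
2. E_y = 529/170  [B, F, E are collinear ∩ DE ⟂ BF]
   → E = (-587/170, 529/170)
3. C_x = 127/680  [2·signedArea(CAD) = -6237/425 ∩ 2·signedArea(ECF) = 68607/3400]
4. C_y = 3997/680  [2·signedArea(CAD) = -6237/425 ∩ 2·signedArea(ECF) = 68607/3400]
   → C = (127/680, 3997/680)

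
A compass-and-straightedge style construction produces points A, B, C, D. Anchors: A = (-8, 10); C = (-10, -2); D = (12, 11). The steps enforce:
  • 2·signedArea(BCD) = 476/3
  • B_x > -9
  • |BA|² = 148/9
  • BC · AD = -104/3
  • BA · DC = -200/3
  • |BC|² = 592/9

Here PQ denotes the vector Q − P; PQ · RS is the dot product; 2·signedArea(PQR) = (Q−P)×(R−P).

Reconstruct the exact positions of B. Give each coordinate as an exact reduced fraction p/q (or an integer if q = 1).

1. B_x = -26/3  [2·signedArea(BCD) = 476/3 ∩ BA · DC = -200/3]
2. B_y = 6  [2·signedArea(BCD) = 476/3 ∩ BA · DC = -200/3]
   → B = (-26/3, 6)

B = (-26/3, 6)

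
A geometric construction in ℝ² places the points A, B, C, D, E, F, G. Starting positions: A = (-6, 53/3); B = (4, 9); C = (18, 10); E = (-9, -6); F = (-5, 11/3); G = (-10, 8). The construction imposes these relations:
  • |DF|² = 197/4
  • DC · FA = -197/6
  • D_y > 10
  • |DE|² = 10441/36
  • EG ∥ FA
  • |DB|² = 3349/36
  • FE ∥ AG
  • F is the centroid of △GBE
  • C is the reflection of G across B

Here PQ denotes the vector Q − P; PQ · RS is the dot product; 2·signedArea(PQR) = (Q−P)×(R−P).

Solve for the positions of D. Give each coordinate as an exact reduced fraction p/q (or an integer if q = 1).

D = (-11/2, 32/3)

1. D_x = -11/2  [line 1·x + -14·y + 929/6 = 0 ∩ |DF|² = 197/4]
2. D_y = 32/3  [line 1·x + -14·y + 929/6 = 0 ∩ |DF|² = 197/4]
   → D = (-11/2, 32/3)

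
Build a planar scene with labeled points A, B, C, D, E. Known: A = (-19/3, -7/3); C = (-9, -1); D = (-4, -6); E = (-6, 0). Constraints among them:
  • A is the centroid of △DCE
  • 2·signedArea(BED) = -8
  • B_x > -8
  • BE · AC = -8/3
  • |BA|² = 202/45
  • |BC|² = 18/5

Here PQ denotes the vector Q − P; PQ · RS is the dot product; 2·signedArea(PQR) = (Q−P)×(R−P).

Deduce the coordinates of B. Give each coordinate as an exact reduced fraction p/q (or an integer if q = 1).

B = (-36/5, -2/5)

1. B_x = -36/5  [BE · AC = -8/3 ∩ 2·signedArea(BED) = -8]
2. B_y = -2/5  [BE · AC = -8/3 ∩ 2·signedArea(BED) = -8]
   → B = (-36/5, -2/5)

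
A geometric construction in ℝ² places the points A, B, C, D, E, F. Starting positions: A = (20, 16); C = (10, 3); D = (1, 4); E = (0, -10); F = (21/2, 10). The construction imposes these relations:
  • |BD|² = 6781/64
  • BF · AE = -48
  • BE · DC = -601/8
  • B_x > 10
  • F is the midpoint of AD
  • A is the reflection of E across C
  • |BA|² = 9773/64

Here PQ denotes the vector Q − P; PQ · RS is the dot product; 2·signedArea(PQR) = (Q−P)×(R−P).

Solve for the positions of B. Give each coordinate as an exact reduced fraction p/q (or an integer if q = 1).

1. B_x = 83/8  [BF · AE = -48 ∩ BE · DC = -601/8]
2. B_y = 33/4  [BF · AE = -48 ∩ BE · DC = -601/8]
   → B = (83/8, 33/4)

B = (83/8, 33/4)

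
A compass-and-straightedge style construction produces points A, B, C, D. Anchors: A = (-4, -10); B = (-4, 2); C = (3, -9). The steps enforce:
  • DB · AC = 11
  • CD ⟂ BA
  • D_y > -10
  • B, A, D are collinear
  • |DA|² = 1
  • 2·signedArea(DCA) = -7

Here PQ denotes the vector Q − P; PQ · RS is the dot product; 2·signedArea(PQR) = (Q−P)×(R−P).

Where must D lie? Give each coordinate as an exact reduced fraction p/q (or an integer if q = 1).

D = (-4, -9)

1. D_x = -4  [B, A, D are collinear ∩ CD ⟂ BA]
2. D_y = -9  [B, A, D are collinear ∩ CD ⟂ BA]
   → D = (-4, -9)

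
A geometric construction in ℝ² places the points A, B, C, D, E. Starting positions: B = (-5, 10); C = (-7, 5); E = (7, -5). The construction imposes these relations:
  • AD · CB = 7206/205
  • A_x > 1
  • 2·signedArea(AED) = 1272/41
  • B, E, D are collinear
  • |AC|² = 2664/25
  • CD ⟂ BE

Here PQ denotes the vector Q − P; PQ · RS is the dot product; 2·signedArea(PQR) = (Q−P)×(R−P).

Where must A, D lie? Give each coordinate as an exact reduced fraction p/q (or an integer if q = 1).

A = (7/5, -1)
D = (-137/41, 325/41)

1. D_x = -137/41  [B, E, D are collinear ∩ CD ⟂ BE]
2. D_y = 325/41  [B, E, D are collinear ∩ CD ⟂ BE]
   → D = (-137/41, 325/41)
3. A_x = 7/5  [2·signedArea(AED) = 1272/41 ∩ AD · CB = 7206/205]
4. A_y = -1  [2·signedArea(AED) = 1272/41 ∩ AD · CB = 7206/205]
   → A = (7/5, -1)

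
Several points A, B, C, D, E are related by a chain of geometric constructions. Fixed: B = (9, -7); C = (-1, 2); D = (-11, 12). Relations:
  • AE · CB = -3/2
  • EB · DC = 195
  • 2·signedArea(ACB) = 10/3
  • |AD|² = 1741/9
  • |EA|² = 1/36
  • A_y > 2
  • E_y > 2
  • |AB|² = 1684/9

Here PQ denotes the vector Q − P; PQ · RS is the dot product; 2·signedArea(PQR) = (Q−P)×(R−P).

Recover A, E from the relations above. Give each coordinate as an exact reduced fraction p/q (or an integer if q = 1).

1. A_x = -1  [line 9·x + 10·y + -43/3 = 0 ∩ |AB|² = 1684/9]
2. A_y = 7/3  [line 9·x + 10·y + -43/3 = 0 ∩ |AB|² = 1684/9]
   → A = (-1, 7/3)
3. E_x = -1  [AE · CB = -3/2 ∩ EB · DC = 195]
4. E_y = 5/2  [AE · CB = -3/2 ∩ EB · DC = 195]
   → E = (-1, 5/2)

A = (-1, 7/3)
E = (-1, 5/2)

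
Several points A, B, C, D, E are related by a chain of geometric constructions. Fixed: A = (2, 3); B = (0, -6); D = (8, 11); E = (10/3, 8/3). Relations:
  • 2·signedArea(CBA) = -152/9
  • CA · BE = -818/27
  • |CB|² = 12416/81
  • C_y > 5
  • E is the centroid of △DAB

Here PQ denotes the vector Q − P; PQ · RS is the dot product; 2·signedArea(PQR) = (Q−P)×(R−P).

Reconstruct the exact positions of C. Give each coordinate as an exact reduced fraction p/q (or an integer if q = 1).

C = (40/9, 50/9)

1. C_x = 40/9  [CA · BE = -818/27 ∩ 2·signedArea(CBA) = -152/9]
2. C_y = 50/9  [CA · BE = -818/27 ∩ 2·signedArea(CBA) = -152/9]
   → C = (40/9, 50/9)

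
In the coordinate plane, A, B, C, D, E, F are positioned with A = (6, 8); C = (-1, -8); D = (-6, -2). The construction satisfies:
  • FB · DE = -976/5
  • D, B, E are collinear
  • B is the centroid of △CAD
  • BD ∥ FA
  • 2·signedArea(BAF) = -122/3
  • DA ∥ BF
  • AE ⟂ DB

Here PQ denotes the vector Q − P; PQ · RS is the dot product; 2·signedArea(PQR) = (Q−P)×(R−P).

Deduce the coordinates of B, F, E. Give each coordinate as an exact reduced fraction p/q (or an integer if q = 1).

B = (-1/3, -2/3)
E = (38/5, 6/5)
F = (35/3, 28/3)

1. B_x = -1/3  [B is the centroid of △CAD]
2. B_y = -2/3  [B is the centroid of △CAD]
   → B = (-1/3, -2/3)
3. F_x = 35/3  [BD ∥ FA ∩ DA ∥ BF]
4. F_y = 28/3  [BD ∥ FA ∩ DA ∥ BF]
   → F = (35/3, 28/3)
5. E_x = 38/5  [D, B, E are collinear ∩ AE ⟂ DB]
6. E_y = 6/5  [D, B, E are collinear ∩ AE ⟂ DB]
   → E = (38/5, 6/5)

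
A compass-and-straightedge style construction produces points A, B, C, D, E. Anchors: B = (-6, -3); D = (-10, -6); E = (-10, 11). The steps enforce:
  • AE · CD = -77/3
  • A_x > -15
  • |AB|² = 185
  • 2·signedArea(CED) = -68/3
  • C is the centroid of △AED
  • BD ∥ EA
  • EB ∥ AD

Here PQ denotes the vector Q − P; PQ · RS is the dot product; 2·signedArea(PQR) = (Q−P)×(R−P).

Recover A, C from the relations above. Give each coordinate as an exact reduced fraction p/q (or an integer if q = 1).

1. A_x = -14  [EB ∥ AD ∩ BD ∥ EA]
2. A_y = 8  [EB ∥ AD ∩ BD ∥ EA]
   → A = (-14, 8)
3. C_x = -34/3  [C is the centroid of △AED]
4. C_y = 13/3  [C is the centroid of △AED]
   → C = (-34/3, 13/3)

A = (-14, 8)
C = (-34/3, 13/3)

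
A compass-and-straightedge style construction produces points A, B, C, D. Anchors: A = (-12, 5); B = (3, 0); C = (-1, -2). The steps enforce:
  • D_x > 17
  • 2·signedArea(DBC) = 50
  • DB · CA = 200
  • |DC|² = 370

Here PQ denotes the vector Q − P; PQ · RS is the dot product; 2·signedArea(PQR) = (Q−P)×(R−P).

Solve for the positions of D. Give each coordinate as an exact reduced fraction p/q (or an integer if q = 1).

D = (18, -5)

1. D_x = 18  [2·signedArea(DBC) = 50 ∩ DB · CA = 200]
2. D_y = -5  [2·signedArea(DBC) = 50 ∩ DB · CA = 200]
   → D = (18, -5)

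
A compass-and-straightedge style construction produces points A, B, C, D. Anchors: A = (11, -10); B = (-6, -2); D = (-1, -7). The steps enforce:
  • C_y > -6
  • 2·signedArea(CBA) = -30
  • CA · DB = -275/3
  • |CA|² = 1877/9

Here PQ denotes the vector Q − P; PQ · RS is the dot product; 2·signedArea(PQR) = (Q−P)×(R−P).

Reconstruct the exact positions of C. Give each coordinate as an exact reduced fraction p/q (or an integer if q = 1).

1. C_x = -8/3  [2·signedArea(CBA) = -30 ∩ CA · DB = -275/3]
2. C_y = -16/3  [2·signedArea(CBA) = -30 ∩ CA · DB = -275/3]
   → C = (-8/3, -16/3)

C = (-8/3, -16/3)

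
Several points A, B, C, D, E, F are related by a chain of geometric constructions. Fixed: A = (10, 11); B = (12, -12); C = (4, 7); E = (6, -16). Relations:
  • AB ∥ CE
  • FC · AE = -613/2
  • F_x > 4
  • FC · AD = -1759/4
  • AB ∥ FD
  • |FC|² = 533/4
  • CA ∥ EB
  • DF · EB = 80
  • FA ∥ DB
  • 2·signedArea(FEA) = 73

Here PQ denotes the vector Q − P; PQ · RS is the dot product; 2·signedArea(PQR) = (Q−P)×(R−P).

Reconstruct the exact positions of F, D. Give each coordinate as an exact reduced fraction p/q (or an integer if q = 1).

1. F_x = 5  [FC · AE = -613/2 ∩ 2·signedArea(FEA) = 73]
2. F_y = -9/2  [FC · AE = -613/2 ∩ 2·signedArea(FEA) = 73]
   → F = (5, -9/2)
3. D_x = 7  [FC · AD = -1759/4 ∩ FA ∥ DB]
4. D_y = -55/2  [FC · AD = -1759/4 ∩ FA ∥ DB]
   → D = (7, -55/2)

D = (7, -55/2)
F = (5, -9/2)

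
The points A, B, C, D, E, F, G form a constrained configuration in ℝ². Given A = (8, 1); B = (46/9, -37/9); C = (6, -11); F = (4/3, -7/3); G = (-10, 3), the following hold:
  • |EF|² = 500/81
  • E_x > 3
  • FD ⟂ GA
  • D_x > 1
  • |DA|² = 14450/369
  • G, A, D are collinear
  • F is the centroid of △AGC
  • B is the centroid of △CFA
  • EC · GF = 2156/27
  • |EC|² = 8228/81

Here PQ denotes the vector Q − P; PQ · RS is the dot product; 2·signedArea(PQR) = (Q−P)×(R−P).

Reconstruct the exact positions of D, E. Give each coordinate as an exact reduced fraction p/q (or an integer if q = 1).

1. D_x = 73/41  [G, A, D are collinear ∩ FD ⟂ GA]
2. D_y = 208/123  [G, A, D are collinear ∩ FD ⟂ GA]
   → D = (73/41, 208/123)
3. E_x = 32/9  [line -34/3·x + 16/3·y + 1264/27 = 0 ∩ |EC|² = 8228/81]
4. E_y = -11/9  [line -34/3·x + 16/3·y + 1264/27 = 0 ∩ |EC|² = 8228/81]
   → E = (32/9, -11/9)

D = (73/41, 208/123)
E = (32/9, -11/9)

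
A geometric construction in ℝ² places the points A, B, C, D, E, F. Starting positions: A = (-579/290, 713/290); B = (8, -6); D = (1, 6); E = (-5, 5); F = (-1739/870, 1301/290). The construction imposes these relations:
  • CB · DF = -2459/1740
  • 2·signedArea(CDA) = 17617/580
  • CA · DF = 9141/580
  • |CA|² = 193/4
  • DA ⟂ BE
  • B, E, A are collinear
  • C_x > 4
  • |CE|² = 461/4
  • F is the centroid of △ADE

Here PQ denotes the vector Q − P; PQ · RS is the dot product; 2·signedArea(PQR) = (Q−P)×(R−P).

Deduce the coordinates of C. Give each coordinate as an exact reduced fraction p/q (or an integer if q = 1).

C = (9/2, 0)

1. C_x = 9/2  [CA · DF = 9141/580 ∩ 2·signedArea(CDA) = 17617/580]
2. C_y = 0  [CA · DF = 9141/580 ∩ 2·signedArea(CDA) = 17617/580]
   → C = (9/2, 0)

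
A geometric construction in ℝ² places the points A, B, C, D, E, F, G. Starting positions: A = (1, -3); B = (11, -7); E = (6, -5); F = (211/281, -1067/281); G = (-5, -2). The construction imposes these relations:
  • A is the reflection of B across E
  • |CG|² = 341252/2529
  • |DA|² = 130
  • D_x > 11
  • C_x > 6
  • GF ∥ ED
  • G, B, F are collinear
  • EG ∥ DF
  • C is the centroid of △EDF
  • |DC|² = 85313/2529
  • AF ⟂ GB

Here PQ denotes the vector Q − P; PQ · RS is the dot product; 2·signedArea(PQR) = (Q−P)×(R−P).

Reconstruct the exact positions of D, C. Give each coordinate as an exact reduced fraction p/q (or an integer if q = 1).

1. D_x = 3302/281  [EG ∥ DF ∩ GF ∥ ED]
2. D_y = -1910/281  [EG ∥ DF ∩ GF ∥ ED]
   → D = (3302/281, -1910/281)
3. C_x = 1733/281  [C is the centroid of △EDF]
4. C_y = -4382/843  [C is the centroid of △EDF]
   → C = (1733/281, -4382/843)

C = (1733/281, -4382/843)
D = (3302/281, -1910/281)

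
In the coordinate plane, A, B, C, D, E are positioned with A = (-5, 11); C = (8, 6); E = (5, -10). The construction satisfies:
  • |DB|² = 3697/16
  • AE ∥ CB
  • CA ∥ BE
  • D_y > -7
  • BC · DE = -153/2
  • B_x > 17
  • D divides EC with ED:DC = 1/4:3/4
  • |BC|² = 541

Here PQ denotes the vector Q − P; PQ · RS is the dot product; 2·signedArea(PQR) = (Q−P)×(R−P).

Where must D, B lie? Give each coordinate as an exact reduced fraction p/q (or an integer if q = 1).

1. D_x = 23/4  [D divides EC with ED:DC = 1/4:3/4]
2. D_y = -6  [D divides EC with ED:DC = 1/4:3/4]
   → D = (23/4, -6)
3. B_x = 18  [CA ∥ BE ∩ AE ∥ CB]
4. B_y = -15  [CA ∥ BE ∩ AE ∥ CB]
   → B = (18, -15)

B = (18, -15)
D = (23/4, -6)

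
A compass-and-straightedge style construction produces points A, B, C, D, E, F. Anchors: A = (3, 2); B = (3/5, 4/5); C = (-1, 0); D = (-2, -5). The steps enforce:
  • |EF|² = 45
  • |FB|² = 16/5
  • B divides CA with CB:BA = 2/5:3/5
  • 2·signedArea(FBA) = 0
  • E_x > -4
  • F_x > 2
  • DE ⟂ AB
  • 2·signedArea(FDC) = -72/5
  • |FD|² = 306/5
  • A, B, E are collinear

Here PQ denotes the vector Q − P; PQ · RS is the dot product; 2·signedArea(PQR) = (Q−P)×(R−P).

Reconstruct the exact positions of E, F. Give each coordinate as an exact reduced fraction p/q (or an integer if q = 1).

E = (-19/5, -7/5)
F = (11/5, 8/5)

1. E_x = -19/5  [A, B, E are collinear ∩ DE ⟂ AB]
2. E_y = -7/5  [A, B, E are collinear ∩ DE ⟂ AB]
   → E = (-19/5, -7/5)
3. F_x = 11/5  [2·signedArea(FBA) = 0 ∩ 2·signedArea(FDC) = -72/5]
4. F_y = 8/5  [2·signedArea(FBA) = 0 ∩ 2·signedArea(FDC) = -72/5]
   → F = (11/5, 8/5)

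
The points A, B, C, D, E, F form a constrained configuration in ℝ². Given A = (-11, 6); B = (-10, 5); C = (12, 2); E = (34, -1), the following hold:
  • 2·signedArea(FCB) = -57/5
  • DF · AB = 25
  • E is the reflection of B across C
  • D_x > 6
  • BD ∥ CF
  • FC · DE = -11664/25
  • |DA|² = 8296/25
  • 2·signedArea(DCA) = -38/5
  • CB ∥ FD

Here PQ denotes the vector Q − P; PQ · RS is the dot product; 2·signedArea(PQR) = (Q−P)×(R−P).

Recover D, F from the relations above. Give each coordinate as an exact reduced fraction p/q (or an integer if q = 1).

D = (7, 16/5)
F = (29, 1/5)

1. D_x = 7  [line -4·x + -23·y + 508/5 = 0 ∩ |DA|² = 8296/25]
2. D_y = 16/5  [line -4·x + -23·y + 508/5 = 0 ∩ |DA|² = 8296/25]
   → D = (7, 16/5)
3. F_x = 29  [CB ∥ FD ∩ BD ∥ CF]
4. F_y = 1/5  [CB ∥ FD ∩ BD ∥ CF]
   → F = (29, 1/5)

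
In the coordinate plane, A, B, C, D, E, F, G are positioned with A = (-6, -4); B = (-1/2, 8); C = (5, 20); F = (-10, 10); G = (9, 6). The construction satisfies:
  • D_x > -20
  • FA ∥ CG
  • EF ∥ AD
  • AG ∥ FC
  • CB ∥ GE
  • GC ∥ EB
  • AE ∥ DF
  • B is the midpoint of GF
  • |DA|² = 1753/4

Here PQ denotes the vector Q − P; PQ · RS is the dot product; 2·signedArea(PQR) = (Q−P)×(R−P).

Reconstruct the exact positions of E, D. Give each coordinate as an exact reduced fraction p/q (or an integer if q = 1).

D = (-39/2, 12)
E = (7/2, -6)

1. E_x = 7/2  [GC ∥ EB ∩ CB ∥ GE]
2. E_y = -6  [GC ∥ EB ∩ CB ∥ GE]
   → E = (7/2, -6)
3. D_x = -39/2  [AE ∥ DF ∩ EF ∥ AD]
4. D_y = 12  [AE ∥ DF ∩ EF ∥ AD]
   → D = (-39/2, 12)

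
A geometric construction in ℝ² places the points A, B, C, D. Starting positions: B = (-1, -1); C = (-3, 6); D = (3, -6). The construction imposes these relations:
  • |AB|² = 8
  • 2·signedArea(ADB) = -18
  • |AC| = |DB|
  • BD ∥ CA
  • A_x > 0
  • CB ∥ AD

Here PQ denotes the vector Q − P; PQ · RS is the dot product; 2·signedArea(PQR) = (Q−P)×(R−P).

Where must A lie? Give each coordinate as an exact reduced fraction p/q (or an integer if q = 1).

A = (1, 1)

1. A_x = 1  [CB ∥ AD ∩ BD ∥ CA]
2. A_y = 1  [CB ∥ AD ∩ BD ∥ CA]
   → A = (1, 1)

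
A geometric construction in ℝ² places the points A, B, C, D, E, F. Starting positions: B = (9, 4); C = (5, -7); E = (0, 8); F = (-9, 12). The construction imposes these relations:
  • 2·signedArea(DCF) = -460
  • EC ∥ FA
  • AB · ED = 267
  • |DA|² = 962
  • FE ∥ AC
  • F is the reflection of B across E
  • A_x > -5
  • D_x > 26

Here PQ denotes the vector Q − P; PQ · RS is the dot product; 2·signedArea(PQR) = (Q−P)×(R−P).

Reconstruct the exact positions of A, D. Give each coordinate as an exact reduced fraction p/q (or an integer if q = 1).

1. A_x = -4  [FE ∥ AC ∩ EC ∥ FA]
2. A_y = -3  [FE ∥ AC ∩ EC ∥ FA]
   → A = (-4, -3)
3. D_x = 27  [2·signedArea(DCF) = -460 ∩ AB · ED = 267]
4. D_y = -4  [2·signedArea(DCF) = -460 ∩ AB · ED = 267]
   → D = (27, -4)

A = (-4, -3)
D = (27, -4)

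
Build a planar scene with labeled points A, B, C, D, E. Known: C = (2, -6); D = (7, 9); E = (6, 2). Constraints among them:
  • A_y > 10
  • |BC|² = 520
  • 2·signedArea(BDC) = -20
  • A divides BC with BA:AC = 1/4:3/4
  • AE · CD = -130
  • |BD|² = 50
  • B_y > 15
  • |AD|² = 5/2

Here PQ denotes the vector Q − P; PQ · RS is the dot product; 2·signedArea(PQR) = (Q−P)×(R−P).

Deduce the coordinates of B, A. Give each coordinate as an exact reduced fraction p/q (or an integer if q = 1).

1. B_x = 8  [line 15·x + -5·y + -40 = 0 ∩ |BC|² = 520]
2. B_y = 16  [line 15·x + -5·y + -40 = 0 ∩ |BC|² = 520]
   → B = (8, 16)
3. A_x = 13/2  [A divides BC with BA:AC = 1/4:3/4]
4. A_y = 21/2  [A divides BC with BA:AC = 1/4:3/4]
   → A = (13/2, 21/2)

A = (13/2, 21/2)
B = (8, 16)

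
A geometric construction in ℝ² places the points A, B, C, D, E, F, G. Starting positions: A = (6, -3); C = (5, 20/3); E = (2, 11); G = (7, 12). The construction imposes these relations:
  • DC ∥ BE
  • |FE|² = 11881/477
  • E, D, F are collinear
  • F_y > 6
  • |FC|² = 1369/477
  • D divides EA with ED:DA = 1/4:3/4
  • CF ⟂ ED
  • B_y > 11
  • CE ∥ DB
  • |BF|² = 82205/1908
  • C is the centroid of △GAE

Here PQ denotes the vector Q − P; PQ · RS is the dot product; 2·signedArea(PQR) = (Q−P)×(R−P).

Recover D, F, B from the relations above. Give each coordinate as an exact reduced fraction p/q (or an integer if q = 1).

1. D_x = 3  [D divides EA with ED:DA = 1/4:3/4]
2. D_y = 15/2  [D divides EA with ED:DA = 1/4:3/4]
   → D = (3, 15/2)
3. F_x = 536/159  [E, D, F are collinear ∩ CF ⟂ ED]
4. F_y = 986/159  [E, D, F are collinear ∩ CF ⟂ ED]
   → F = (536/159, 986/159)
5. B_x = 0  [DC ∥ BE ∩ CE ∥ DB]
6. B_y = 71/6  [DC ∥ BE ∩ CE ∥ DB]
   → B = (0, 71/6)

B = (0, 71/6)
D = (3, 15/2)
F = (536/159, 986/159)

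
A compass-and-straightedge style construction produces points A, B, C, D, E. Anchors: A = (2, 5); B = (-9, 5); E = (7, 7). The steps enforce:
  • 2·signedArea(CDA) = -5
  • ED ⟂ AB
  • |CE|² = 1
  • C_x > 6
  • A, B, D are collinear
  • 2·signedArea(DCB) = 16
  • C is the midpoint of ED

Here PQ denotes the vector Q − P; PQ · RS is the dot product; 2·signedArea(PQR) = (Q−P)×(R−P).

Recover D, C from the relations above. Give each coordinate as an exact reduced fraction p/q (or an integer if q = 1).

C = (7, 6)
D = (7, 5)

1. D_x = 7  [A, B, D are collinear ∩ ED ⟂ AB]
2. D_y = 5  [A, B, D are collinear ∩ ED ⟂ AB]
   → D = (7, 5)
3. C_x = 7  [C is the midpoint of ED]
4. C_y = 6  [C is the midpoint of ED]
   → C = (7, 6)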